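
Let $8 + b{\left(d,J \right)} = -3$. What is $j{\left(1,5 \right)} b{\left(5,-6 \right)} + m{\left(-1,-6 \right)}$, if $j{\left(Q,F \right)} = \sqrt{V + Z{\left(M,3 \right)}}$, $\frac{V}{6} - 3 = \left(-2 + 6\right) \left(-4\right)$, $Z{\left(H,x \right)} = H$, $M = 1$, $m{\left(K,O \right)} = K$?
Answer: $-1 - 11 i \sqrt{77} \approx -1.0 - 96.525 i$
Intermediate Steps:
$b{\left(d,J \right)} = -11$ ($b{\left(d,J \right)} = -8 - 3 = -11$)
$V = -78$ ($V = 18 + 6 \left(-2 + 6\right) \left(-4\right) = 18 + 6 \cdot 4 \left(-4\right) = 18 + 6 \left(-16\right) = 18 - 96 = -78$)
$j{\left(Q,F \right)} = i \sqrt{77}$ ($j{\left(Q,F \right)} = \sqrt{-78 + 1} = \sqrt{-77} = i \sqrt{77}$)
$j{\left(1,5 \right)} b{\left(5,-6 \right)} + m{\left(-1,-6 \right)} = i \sqrt{77} \left(-11\right) - 1 = - 11 i \sqrt{77} - 1 = -1 - 11 i \sqrt{77}$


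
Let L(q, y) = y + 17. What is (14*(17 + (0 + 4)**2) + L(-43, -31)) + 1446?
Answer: 1894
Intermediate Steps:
L(q, y) = 17 + y
(14*(17 + (0 + 4)**2) + L(-43, -31)) + 1446 = (14*(17 + (0 + 4)**2) + (17 - 31)) + 1446 = (14*(17 + 4**2) - 14) + 1446 = (14*(17 + 16) - 14) + 1446 = (14*33 - 14) + 1446 = (462 - 14) + 1446 = 448 + 1446 = 1894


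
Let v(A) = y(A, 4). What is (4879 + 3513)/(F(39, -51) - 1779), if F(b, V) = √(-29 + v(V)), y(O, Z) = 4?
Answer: -7464684/1582433 - 20980*I/1582433 ≈ -4.7172 - 0.013258*I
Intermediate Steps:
v(A) = 4
F(b, V) = 5*I (F(b, V) = √(-29 + 4) = √(-25) = 5*I)
(4879 + 3513)/(F(39, -51) - 1779) = (4879 + 3513)/(5*I - 1779) = 8392/(-1779 + 5*I) = 8392*((-1779 - 5*I)/3164866) = 4196*(-1779 - 5*I)/1582433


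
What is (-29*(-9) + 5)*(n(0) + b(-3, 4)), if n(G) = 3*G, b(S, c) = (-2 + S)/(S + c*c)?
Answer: -1330/13 ≈ -102.31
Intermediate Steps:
b(S, c) = (-2 + S)/(S + c²)
(-29*(-9) + 5)*(n(0) + b(-3, 4)) = (-29*(-9) + 5)*(3*0 + (-2 - 3)/(-3 + 4²)) = (261 + 5)*(0 - 5/(-3 + 16)) = 266*(0 - 5/13) = 266*(-5/13) = -1330/13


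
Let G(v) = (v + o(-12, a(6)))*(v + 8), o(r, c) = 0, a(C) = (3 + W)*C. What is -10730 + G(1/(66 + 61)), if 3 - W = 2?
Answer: -173063153/16129 ≈ -10730.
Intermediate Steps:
W = 1 (W = 3 - 1*2 = 3 - 2 = 1)
a(C) = 4*C (a(C) = (3 + 1)*C = 4*C)
G(v) = v*(8 + v) (G(v) = (v + 0)*(v + 8) = v*(8 + v))
-10730 + G(1/(66 + 61)) = -10730 + (8 + 1/(66 + 61))/(66 + 61) = -10730 + (8 + 1/127)/127 = -10730 + (1/127)*(1017/127) = -10730 + 1017/16129 = -173063153/16129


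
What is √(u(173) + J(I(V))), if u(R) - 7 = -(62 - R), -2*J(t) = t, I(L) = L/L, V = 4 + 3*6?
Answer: √470/2 ≈ 10.840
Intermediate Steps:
V = 22 (V = 4 + 18 = 22)
I(L) = 1
J(t) = -t/2
u(R) = -55 + R (u(R) = 7 - (62 - R) = 7 + (-62 + R) = -55 + R)
√(u(173) + J(I(V))) = √((-55 + 173) - ½*1) = √(118 - ½) = √(235/2) = √470/2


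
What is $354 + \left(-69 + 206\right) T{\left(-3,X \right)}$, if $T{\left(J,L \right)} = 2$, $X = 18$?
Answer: $628$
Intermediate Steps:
$354 + \left(-69 + 206\right) T{\left(-3,X \right)} = 354 + \left(-69 + 206\right) 2 = 354 + 137 \cdot 2 = 354 + 274 = 628$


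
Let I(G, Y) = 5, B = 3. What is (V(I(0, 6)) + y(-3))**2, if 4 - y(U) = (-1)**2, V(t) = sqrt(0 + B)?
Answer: (3 + sqrt(3))**2 ≈ 22.392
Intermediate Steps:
V(t) = sqrt(3) (V(t) = sqrt(0 + 3) = sqrt(3))
y(U) = 3 (y(U) = 4 - 1*(-1)**2 = 4 - 1*1 = 4 - 1 = 3)
(V(I(0, 6)) + y(-3))**2 = (sqrt(3) + 3)**2 = (3 + sqrt(3))**2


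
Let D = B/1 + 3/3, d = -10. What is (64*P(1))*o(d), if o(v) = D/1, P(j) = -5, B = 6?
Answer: -2240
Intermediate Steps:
D = 7 (D = 6/1 + 3/3 = 6*1 + 3*(1/3) = 6 + 1 = 7)
o(v) = 7 (o(v) = 7/1 = 7*1 = 7)
(64*P(1))*o(d) = (64*(-5))*7 = -320*7 = -2240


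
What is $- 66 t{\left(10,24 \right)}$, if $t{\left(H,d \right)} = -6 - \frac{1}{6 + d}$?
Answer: $\frac{1991}{5} \approx 398.2$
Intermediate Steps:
$- 66 t{\left(10,24 \right)} = - 66 \frac{-37 - 144}{6 + 24} = - 66 \frac{-37 - 144}{30} = - 66 \cdot \frac{1}{30} \left(-181\right) = \left(-66\right) \left(- \frac{181}{30}\right) = \frac{1991}{5}$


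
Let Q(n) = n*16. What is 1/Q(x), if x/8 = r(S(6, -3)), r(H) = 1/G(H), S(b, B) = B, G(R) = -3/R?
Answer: 1/128 ≈ 0.0078125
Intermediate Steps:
r(H) = -H/3 (r(H) = 1/(-3/H) = -H/3)
x = 8 (x = 8*(-⅓*(-3)) = 8*1 = 8)
Q(n) = 16*n
1/Q(x) = 1/(16*8) = 1/128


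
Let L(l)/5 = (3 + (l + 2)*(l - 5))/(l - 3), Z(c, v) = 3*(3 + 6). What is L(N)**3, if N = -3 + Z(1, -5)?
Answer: 44738875/27 ≈ 1.6570e+6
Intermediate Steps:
Z(c, v) = 27 (Z(c, v) = 3*9 = 27)
N = 24 (N = -3 + 27 = 24)
L(l) = 5*(3 + (-5 + l)*(2 + l))/(-3 + l) (L(l) = 5*((3 + (l + 2)*(l - 5))/(l - 3)) = 5*((3 + (2 + l)*(-5 + l))/(-3 + l)) = 5*((3 + (-5 + l)*(2 + l))/(-3 + l)) = 5*(3 + (-5 + l)*(2 + l))/(-3 + l))
L(N)**3 = (5*(-7 + 24**2 - 3*24)/(-3 + 24))**3 = (5*(-7 + 576 - 72)/21)**3 = (5*(1/21)*497)**3 = (355/3)**3 = 44738875/27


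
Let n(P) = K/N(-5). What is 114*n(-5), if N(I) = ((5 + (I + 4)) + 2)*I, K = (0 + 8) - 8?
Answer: 0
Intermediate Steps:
K = 0 (K = 8 - 8 = 0)
N(I) = I*(11 + I) (N(I) = ((5 + (4 + I)) + 2)*I = ((9 + I) + 2)*I = (11 + I)*I = I*(11 + I))
n(P) = 0 (n(P) = 0/((-5*(11 - 5))) = 0/((-5*6)) = 0/(-30) = 0*(-1/30) = 0)
114*n(-5) = 114*0 = 0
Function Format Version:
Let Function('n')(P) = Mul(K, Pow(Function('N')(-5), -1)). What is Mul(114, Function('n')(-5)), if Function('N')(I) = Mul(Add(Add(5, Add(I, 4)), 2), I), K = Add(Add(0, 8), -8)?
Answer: 0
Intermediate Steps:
K = 0 (K = Add(8, -8) = 0)
Function('N')(I) = Mul(I, Add(11, I)) (Function('N')(I) = Mul(Add(Add(5, Add(4, I)), 2), I) = Mul(Add(Add(9, I), 2), I) = Mul(Add(11, I), I) = Mul(I, Add(11, I)))
Function('n')(P) = 0 (Function('n')(P) = Mul(0, Pow(Mul(-5, Add(11, -5)), -1)) = Mul(0, Pow(Mul(-5, 6), -1)) = Mul(0, Pow(-30, -1)) = Mul(0, Rational(-1, 30)) = 0)
Mul(114, Function('n')(-5)) = Mul(114, 0) = 0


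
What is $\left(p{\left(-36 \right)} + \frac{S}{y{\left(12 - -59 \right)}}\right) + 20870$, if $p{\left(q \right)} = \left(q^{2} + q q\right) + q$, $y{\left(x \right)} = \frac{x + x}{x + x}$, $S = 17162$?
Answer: $40588$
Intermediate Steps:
$y{\left(x \right)} = 1$ ($y{\left(x \right)} = \frac{2 x}{2 x} = 2 x \frac{1}{2 x} = 1$)
$p{\left(q \right)} = q + 2 q^{2}$ ($p{\left(q \right)} = \left(q^{2} + q^{2}\right) + q = 2 q^{2} + q = q + 2 q^{2}$)
$\left(p{\left(-36 \right)} + \frac{S}{y{\left(12 - -59 \right)}}\right) + 20870 = \left(- 36 \left(1 + 2 \left(-36\right)\right) + \frac{17162}{1}\right) + 20870 = \left(- 36 \left(1 - 72\right) + 17162 \cdot 1\right) + 20870 = \left(\left(-36\right) \left(-71\right) + 17162\right) + 20870 = \left(2556 + 17162\right) + 20870 = 19718 + 20870 = 40588$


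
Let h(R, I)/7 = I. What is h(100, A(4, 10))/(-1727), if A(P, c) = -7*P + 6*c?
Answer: -224/1727 ≈ -0.12970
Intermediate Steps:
h(R, I) = 7*I
h(100, A(4, 10))/(-1727) = (7*(-7*4 + 6*10))/(-1727) = (7*(-28 + 60))*(-1/1727) = (7*32)*(-1/1727) = 224*(-1/1727) = -224/1727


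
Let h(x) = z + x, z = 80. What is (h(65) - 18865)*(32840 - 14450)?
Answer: -344260800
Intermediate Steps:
h(x) = 80 + x
(h(65) - 18865)*(32840 - 14450) = ((80 + 65) - 18865)*(32840 - 14450) = (145 - 18865)*18390 = -18720*18390 = -344260800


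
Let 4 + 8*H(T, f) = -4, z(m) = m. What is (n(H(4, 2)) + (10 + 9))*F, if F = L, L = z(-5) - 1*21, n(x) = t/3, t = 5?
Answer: -1612/3 ≈ -537.33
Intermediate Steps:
H(T, f) = -1 (H(T, f) = -1/2 + (1/8)*(-4) = -1/2 - 1/2 = -1)
n(x) = 5/3
L = -26 (L = -5 - 1*21 = -5 - 21 = -26)
F = -26
(n(H(4, 2)) + (10 + 9))*F = (5/3 + (10 + 9))*(-26) = (5/3 + 19)*(-26) = (62/3)*(-26) = -1612/3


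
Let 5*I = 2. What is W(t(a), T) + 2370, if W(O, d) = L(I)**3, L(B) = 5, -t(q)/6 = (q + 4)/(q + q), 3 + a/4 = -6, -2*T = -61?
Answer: 2495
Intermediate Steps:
T = 61/2 (T = -1/2*(-61) = 61/2 ≈ 30.500)
a = -36 (a = -12 + 4*(-6) = -12 - 24 = -36)
I = 2/5 (I = (1/5)*2 = 2/5 ≈ 0.40000)
t(q) = -3*(4 + q)/q (t(q) = -6*(q + 4)/(q + q) = -6*(4 + q)/(2*q) = -6*(4 + q)*1/(2*q) = -3*(4 + q)/q)
W(O, d) = 125 (W(O, d) = 5**3 = 125)
W(t(a), T) + 2370 = 125 + 2370 = 2495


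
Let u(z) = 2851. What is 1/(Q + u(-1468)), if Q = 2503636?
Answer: 1/2506487 ≈ 3.9896e-7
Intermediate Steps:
1/(Q + u(-1468)) = 1/(2503636 + 2851) = 1/2506487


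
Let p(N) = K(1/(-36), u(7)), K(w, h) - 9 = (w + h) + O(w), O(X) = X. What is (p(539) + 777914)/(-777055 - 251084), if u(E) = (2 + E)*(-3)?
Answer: -14002127/18506502 ≈ -0.75661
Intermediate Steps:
u(E) = -6 - 3*E
K(w, h) = 9 + h + 2*w (K(w, h) = 9 + ((w + h) + w) = 9 + ((h + w) + w) = 9 + (h + 2*w) = 9 + h + 2*w)
p(N) = -325/18 (p(N) = 9 + (-6 - 3*7) + 2/(-36) = 9 + (-6 - 21) + 2*(-1/36) = 9 - 27 - 1/18 = -325/18)
(p(539) + 777914)/(-777055 - 251084) = (-325/18 + 777914)/(-777055 - 251084) = (14002127/18)/(-1028139) = (14002127/18)*(-1/1028139) = -14002127/18506502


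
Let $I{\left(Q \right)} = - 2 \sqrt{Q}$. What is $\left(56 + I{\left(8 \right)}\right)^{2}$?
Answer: $3168 - 448 \sqrt{2} \approx 2534.4$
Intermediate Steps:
$\left(56 + I{\left(8 \right)}\right)^{2} = \left(56 - 2 \sqrt{8}\right)^{2} = \left(56 - 2 \cdot 2 \sqrt{2}\right)^{2} = \left(56 - 4 \sqrt{2}\right)^{2}$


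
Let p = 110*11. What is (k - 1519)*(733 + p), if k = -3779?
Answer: -10294014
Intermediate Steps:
p = 1210
(k - 1519)*(733 + p) = (-3779 - 1519)*(733 + 1210) = -5298*1943 = -10294014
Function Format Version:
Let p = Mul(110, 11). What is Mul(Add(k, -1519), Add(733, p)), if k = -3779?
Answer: -10294014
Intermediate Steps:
p = 1210
Mul(Add(k, -1519), Add(733, p)) = Mul(Add(-3779, -1519), Add(733, 1210)) = Mul(-5298, 1943) = -10294014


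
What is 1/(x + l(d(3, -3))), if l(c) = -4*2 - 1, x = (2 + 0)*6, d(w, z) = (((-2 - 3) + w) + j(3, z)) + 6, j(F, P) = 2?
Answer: ⅓ ≈ 0.33333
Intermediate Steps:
d(w, z) = 3 + w (d(w, z) = (((-2 - 3) + w) + 2) + 6 = ((-5 + w) + 2) + 6 = (-3 + w) + 6 = 3 + w)
x = 12 (x = 2*6 = 12)
l(c) = -9 (l(c) = -8 - 1 = -9)
1/(x + l(d(3, -3))) = 1/(12 - 9) = 1/3 = ⅓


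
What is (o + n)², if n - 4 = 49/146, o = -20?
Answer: 5230369/21316 ≈ 245.37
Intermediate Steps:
n = 633/146 (n = 4 + 49/146 = 633/146 ≈ 4.3356)
(o + n)² = (-20 + 633/146)² = (-2287/146)² = 5230369/21316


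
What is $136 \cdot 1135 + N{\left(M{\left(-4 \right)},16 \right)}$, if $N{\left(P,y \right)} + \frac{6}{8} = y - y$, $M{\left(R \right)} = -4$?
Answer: $\frac{617437}{4} \approx 1.5436 \cdot 10^{5}$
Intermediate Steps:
$N{\left(P,y \right)} = - \frac{3}{4}$ ($N{\left(P,y \right)} = - \frac{3}{4} + \left(y - y\right) = - \frac{3}{4} + 0 = - \frac{3}{4}$)
$136 \cdot 1135 + N{\left(M{\left(-4 \right)},16 \right)} = 136 \cdot 1135 - \frac{3}{4} = 154360 - \frac{3}{4} = \frac{617437}{4}$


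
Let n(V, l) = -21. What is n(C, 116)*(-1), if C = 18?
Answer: 21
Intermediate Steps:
n(C, 116)*(-1) = -21*(-1) = 21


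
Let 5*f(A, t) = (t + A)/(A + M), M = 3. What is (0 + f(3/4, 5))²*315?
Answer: 3703/125 ≈ 29.624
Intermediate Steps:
f(A, t) = (A + t)/(5*(3 + A)) (f(A, t) = ((t + A)/(A + 3))/5 = ((A + t)/(3 + A))/5 = (A + t)/(5*(3 + A)))
(0 + f(3/4, 5))²*315 = (0 + (3/4 + 5)/(5*(3 + 3/4)))²*315 = (0 + (3*(¼) + 5)/(5*(3 + 3*(¼))))²*315 = (0 + (¾ + 5)/(5*(3 + ¾)))²*315 = (0 + (⅕)*(23/4)/(15/4))²*315 = (0 + (⅕)*(4/15)*(23/4))²*315 = (0 + 23/75)²*315 = (23/75)²*315 = (529/5625)*315 = 3703/125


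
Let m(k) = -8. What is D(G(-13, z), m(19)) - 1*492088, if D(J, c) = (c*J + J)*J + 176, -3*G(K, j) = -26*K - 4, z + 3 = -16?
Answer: -5208100/9 ≈ -5.7868e+5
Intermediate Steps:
z = -19 (z = -3 - 16 = -19)
G(K, j) = 4/3 + 26*K/3 (G(K, j) = -(-26*K - 4)/3 = -(-4 - 26*K)/3 = 4/3 + 26*K/3)
D(J, c) = 176 + J*(J + J*c) (D(J, c) = (J*c + J)*J + 176 = (J + J*c)*J + 176 = J*(J + J*c) + 176 = 176 + J*(J + J*c))
D(G(-13, z), m(19)) - 1*492088 = (176 + (4/3 + (26/3)*(-13))² - 8*(4/3 + (26/3)*(-13))²) - 1*492088 = (176 + (4/3 - 338/3)² - 8*(4/3 - 338/3)²) - 492088 = (176 + (-334/3)² - 8*(-334/3)²) - 492088 = (176 + 111556/9 - 8*111556/9) - 492088 = (176 + 111556/9 - 892448/9) - 492088 = -779308/9 - 492088 = -5208100/9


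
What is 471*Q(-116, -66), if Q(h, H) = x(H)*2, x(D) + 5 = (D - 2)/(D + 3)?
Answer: -77558/21 ≈ -3693.2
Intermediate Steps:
x(D) = -5 + (-2 + D)/(3 + D) (x(D) = -5 + (D - 2)/(D + 3) = -5 + (-2 + D)/(3 + D))
Q(h, H) = 2*(-17 - 4*H)/(3 + H) (Q(h, H) = ((-17 - 4*H)/(3 + H))*2 = 2*(-17 - 4*H)/(3 + H))
471*Q(-116, -66) = 471*(2*(-17 - 4*(-66))/(3 - 66)) = 471*(2*(-17 + 264)/(-63)) = 471*(2*(-1/63)*247) = 471*(-494/63) = -77558/21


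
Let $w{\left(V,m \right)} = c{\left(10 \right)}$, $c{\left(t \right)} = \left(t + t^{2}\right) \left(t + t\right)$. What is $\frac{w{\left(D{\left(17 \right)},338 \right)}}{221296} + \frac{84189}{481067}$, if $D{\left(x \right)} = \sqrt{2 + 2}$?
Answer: $\frac{2461129543}{13307275354} \approx 0.18495$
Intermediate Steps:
$D{\left(x \right)} = 2$ ($D{\left(x \right)} = \sqrt{4} = 2$)
$c{\left(t \right)} = 2 t \left(t + t^{2}\right)$ ($c{\left(t \right)} = \left(t + t^{2}\right) 2 t = 2 t \left(t + t^{2}\right)$)
$w{\left(V,m \right)} = 2200$ ($w{\left(V,m \right)} = 2 \cdot 10^{2} \left(1 + 10\right) = 2 \cdot 100 \cdot 11 = 2200$)
$\frac{w{\left(D{\left(17 \right)},338 \right)}}{221296} + \frac{84189}{481067} = \frac{2200}{221296} + \frac{84189}{481067} = 2200 \cdot \frac{1}{221296} + 84189 \cdot \frac{1}{481067} = \frac{275}{27662} + \frac{84189}{481067} = \frac{2461129543}{13307275354}$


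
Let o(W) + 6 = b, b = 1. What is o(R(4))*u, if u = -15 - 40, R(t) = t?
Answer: 275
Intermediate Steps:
o(W) = -5 (o(W) = -6 + 1 = -5)
u = -55
o(R(4))*u = -5*(-55) = 275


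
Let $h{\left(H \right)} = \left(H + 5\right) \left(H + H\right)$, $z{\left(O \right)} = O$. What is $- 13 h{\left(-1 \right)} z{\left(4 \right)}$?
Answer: $416$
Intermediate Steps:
$h{\left(H \right)} = 2 H \left(5 + H\right)$ ($h{\left(H \right)} = \left(5 + H\right) 2 H = 2 H \left(5 + H\right)$)
$- 13 h{\left(-1 \right)} z{\left(4 \right)} = - 13 \cdot 2 \left(-1\right) \left(5 - 1\right) 4 = - 13 \cdot 2 \left(-1\right) 4 \cdot 4 = \left(-13\right) \left(-8\right) 4 = 104 \cdot 4 = 416$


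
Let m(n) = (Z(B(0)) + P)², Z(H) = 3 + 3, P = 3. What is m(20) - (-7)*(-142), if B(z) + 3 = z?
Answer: -913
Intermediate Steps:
B(z) = -3 + z
Z(H) = 6
m(n) = 81 (m(n) = (6 + 3)² = 9² = 81)
m(20) - (-7)*(-142) = 81 - (-7)*(-142) = 81 - 1*994 = 81 - 994 = -913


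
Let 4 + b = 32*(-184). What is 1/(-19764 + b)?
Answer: -1/25656 ≈ -3.8977e-5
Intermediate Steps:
b = -5892 (b = -4 + 32*(-184) = -4 - 5888 = -5892)
1/(-19764 + b) = 1/(-19764 - 5892) = 1/(-25656) = -1/25656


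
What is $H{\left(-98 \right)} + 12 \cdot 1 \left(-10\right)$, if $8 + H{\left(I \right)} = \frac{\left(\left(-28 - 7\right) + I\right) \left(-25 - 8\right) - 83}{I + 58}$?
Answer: $- \frac{4713}{20} \approx -235.65$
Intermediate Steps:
$H{\left(I \right)} = -8 + \frac{1072 - 33 I}{58 + I}$ ($H{\left(I \right)} = -8 + \frac{\left(\left(-28 - 7\right) + I\right) \left(-25 - 8\right) - 83}{I + 58} = -8 + \frac{\left(-35 + I\right) \left(-33\right) - 83}{58 + I} = -8 + \frac{\left(1155 - 33 I\right) - 83}{58 + I} = -8 + \frac{1072 - 33 I}{58 + I}$)
$H{\left(-98 \right)} + 12 \cdot 1 \left(-10\right) = \frac{608 - -4018}{58 - 98} + 12 \cdot 1 \left(-10\right) = \frac{608 + 4018}{-40} + 12 \left(-10\right) = \left(- \frac{1}{40}\right) 4626 - 120 = - \frac{2313}{20} - 120 = - \frac{4713}{20}$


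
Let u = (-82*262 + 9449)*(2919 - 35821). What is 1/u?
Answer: 1/395975570 ≈ 2.5254e-9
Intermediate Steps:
u = 395975570 (u = (-21484 + 9449)*(-32902) = -12035*(-32902) = 395975570)
1/u = 1/395975570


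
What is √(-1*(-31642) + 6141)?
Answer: √37783 ≈ 194.38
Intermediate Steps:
√(-1*(-31642) + 6141) = √(31642 + 6141) = √37783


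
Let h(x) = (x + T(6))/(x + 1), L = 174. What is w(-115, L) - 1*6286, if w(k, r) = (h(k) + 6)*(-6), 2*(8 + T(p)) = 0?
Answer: -120241/19 ≈ -6328.5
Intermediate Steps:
T(p) = -8 (T(p) = -8 + (1/2)*0 = -8 + 0 = -8)
h(x) = (-8 + x)/(1 + x) (h(x) = (x - 8)/(x + 1) = (-8 + x)/(1 + x))
w(k, r) = -36 - 6*(-8 + k)/(1 + k) (w(k, r) = ((-8 + k)/(1 + k) + 6)*(-6) = (6 + (-8 + k)/(1 + k))*(-6) = -36 - 6*(-8 + k)/(1 + k))
w(-115, L) - 1*6286 = 6*(2 - 7*(-115))/(1 - 115) - 1*6286 = 6*(2 + 805)/(-114) - 6286 = 6*(-1/114)*807 - 6286 = -807/19 - 6286 = -120241/19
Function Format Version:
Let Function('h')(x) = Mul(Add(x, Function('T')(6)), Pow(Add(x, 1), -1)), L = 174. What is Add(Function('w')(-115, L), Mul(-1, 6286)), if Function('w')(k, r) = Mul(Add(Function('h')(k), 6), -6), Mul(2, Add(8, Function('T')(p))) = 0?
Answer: Rational(-120241, 19) ≈ -6328.5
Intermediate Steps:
Function('T')(p) = -8 (Function('T')(p) = Add(-8, Mul(Rational(1, 2), 0)) = Add(-8, 0) = -8)
Function('h')(x) = Mul(Pow(Add(1, x), -1), Add(-8, x)) (Function('h')(x) = Mul(Add(x, -8), Pow(Add(x, 1), -1)) = Mul(Add(-8, x), Pow(Add(1, x), -1)) = Mul(Pow(Add(1, x), -1), Add(-8, x)))
Function('w')(k, r) = Add(-36, Mul(-6, Pow(Add(1, k), -1), Add(-8, k))) (Function('w')(k, r) = Mul(Add(Mul(Pow(Add(1, k), -1), Add(-8, k)), 6), -6) = Mul(Add(6, Mul(Pow(Add(1, k), -1), Add(-8, k))), -6) = Add(-36, Mul(-6, Pow(Add(1, k), -1), Add(-8, k))))
Add(Function('w')(-115, L), Mul(-1, 6286)) = Add(Mul(6, Pow(Add(1, -115), -1), Add(2, Mul(-7, -115))), Mul(-1, 6286)) = Add(Mul(6, Pow(-114, -1), Add(2, 805)), -6286) = Add(Mul(6, Rational(-1, 114), 807), -6286) = Add(Rational(-807, 19), -6286) = Rational(-120241, 19)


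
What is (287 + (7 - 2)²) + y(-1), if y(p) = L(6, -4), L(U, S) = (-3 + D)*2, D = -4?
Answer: 298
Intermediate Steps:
L(U, S) = -14 (L(U, S) = (-3 - 4)*2 = -7*2 = -14)
y(p) = -14
(287 + (7 - 2)²) + y(-1) = (287 + (7 - 2)²) - 14 = (287 + 5²) - 14 = (287 + 25) - 14 = 312 - 14 = 298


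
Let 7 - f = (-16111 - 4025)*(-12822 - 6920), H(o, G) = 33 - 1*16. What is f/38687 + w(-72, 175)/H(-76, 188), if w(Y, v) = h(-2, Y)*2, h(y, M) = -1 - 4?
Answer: -6758310255/657679 ≈ -10276.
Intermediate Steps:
H(o, G) = 17 (H(o, G) = 33 - 16 = 17)
h(y, M) = -5
w(Y, v) = -10 (w(Y, v) = -5*2 = -10)
f = -397524905 (f = 7 - (-16111 - 4025)*(-12822 - 6920) = 7 - (-20136)*(-19742) = 7 - 1*397524912 = 7 - 397524912 = -397524905)
f/38687 + w(-72, 175)/H(-76, 188) = -397524905/38687 - 10/17 = -6758310255/657679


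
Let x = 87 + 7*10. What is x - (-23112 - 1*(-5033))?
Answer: 18236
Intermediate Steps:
x = 157 (x = 87 + 70 = 157)
x - (-23112 - 1*(-5033)) = 157 - (-23112 - 1*(-5033)) = 157 - (-23112 + 5033) = 157 - 1*(-18079) = 157 + 18079 = 18236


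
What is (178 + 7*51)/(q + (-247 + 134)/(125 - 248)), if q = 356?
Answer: 65805/43901 ≈ 1.4989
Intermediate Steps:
(178 + 7*51)/(q + (-247 + 134)/(125 - 248)) = (178 + 7*51)/(356 + (-247 + 134)/(125 - 248)) = (178 + 357)/(356 - 113/(-123)) = 535/(356 - 113*(-1/123)) = 535/(356 + 113/123) = 535/(43901/123) = 535*(123/43901) = 65805/43901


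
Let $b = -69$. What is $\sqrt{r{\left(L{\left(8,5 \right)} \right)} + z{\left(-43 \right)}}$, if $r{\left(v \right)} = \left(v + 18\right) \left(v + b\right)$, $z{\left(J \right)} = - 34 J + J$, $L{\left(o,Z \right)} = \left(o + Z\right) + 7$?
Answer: $i \sqrt{443} \approx 21.048 i$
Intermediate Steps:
$L{\left(o,Z \right)} = 7 + Z + o$ ($L{\left(o,Z \right)} = \left(Z + o\right) + 7 = 7 + Z + o$)
$z{\left(J \right)} = - 33 J$
$r{\left(v \right)} = \left(-69 + v\right) \left(18 + v\right)$ ($r{\left(v \right)} = \left(v + 18\right) \left(v - 69\right) = \left(18 + v\right) \left(-69 + v\right) = \left(-69 + v\right) \left(18 + v\right)$)
$\sqrt{r{\left(L{\left(8,5 \right)} \right)} + z{\left(-43 \right)}} = \sqrt{\left(-1242 + \left(7 + 5 + 8\right)^{2} - 51 \left(7 + 5 + 8\right)\right) - -1419} = \sqrt{\left(-1242 + 20^{2} - 1020\right) + 1419} = \sqrt{\left(-1242 + 400 - 1020\right) + 1419} = \sqrt{-1862 + 1419} = \sqrt{-443} = i \sqrt{443}$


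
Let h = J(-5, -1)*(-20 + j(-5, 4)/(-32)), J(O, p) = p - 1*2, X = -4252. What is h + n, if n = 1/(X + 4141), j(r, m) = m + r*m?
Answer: 12985/222 ≈ 58.491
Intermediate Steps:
j(r, m) = m + m*r
J(O, p) = -2 + p (J(O, p) = p - 2 = -2 + p)
n = -1/111 (n = 1/(-4252 + 4141) = 1/(-111) = -1/111 ≈ -0.0090090)
h = 117/2 (h = (-2 - 1)*(-20 + (4*(1 - 5))/(-32)) = -3*(-20 + (4*(-4))*(-1/32)) = -3*(-20 - 16*(-1/32)) = -3*(-20 + ½) = -3*(-39/2) = 117/2 ≈ 58.500)
h + n = 117/2 - 1/111 = 12985/222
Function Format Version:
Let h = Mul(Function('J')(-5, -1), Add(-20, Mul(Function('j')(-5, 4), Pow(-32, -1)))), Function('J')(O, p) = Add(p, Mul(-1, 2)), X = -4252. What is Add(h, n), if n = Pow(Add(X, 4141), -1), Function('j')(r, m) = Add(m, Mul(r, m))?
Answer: Rational(12985, 222) ≈ 58.491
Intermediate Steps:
Function('j')(r, m) = Add(m, Mul(m, r))
Function('J')(O, p) = Add(-2, p) (Function('J')(O, p) = Add(p, -2) = Add(-2, p))
n = Rational(-1, 111) (n = Pow(Add(-4252, 4141), -1) = Pow(-111, -1) = Rational(-1, 111) ≈ -0.0090090)
h = Rational(117, 2) (h = Mul(Add(-2, -1), Add(-20, Mul(Mul(4, Add(1, -5)), Pow(-32, -1)))) = Mul(-3, Add(-20, Mul(Mul(4, -4), Rational(-1, 32)))) = Mul(-3, Add(-20, Mul(-16, Rational(-1, 32)))) = Mul(-3, Add(-20, Rational(1, 2))) = Mul(-3, Rational(-39, 2)) = Rational(117, 2) ≈ 58.500)
Add(h, n) = Add(Rational(117, 2), Rational(-1, 111)) = Rational(12985, 222)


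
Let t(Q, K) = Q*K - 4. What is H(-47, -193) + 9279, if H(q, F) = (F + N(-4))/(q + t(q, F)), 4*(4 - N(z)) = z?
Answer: 20924098/2255 ≈ 9279.0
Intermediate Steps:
t(Q, K) = -4 + K*Q (t(Q, K) = K*Q - 4 = -4 + K*Q)
N(z) = 4 - z/4
H(q, F) = (5 + F)/(-4 + q + F*q) (H(q, F) = (F + (4 - ¼*(-4)))/(q + (-4 + F*q)) = (F + (4 + 1))/(-4 + q + F*q) = (F + 5)/(-4 + q + F*q) = (5 + F)/(-4 + q + F*q))
H(-47, -193) + 9279 = (5 - 193)/(-4 - 47 - 193*(-47)) + 9279 = -188/(-4 - 47 + 9071) + 9279 = -188/9020 + 9279 = (1/9020)*(-188) + 9279 = -47/2255 + 9279 = 20924098/2255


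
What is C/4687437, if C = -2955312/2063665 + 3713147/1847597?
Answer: 2202465918491/17872359462596368185 ≈ 1.2323e-7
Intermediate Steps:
C = 2202465918491/3812821263005 (C = -2955312*1/2063665 + 3713147*(1/1847597) = -2955312/2063665 + 3713147/1847597 = 2202465918491/3812821263005 ≈ 0.57765)
C/4687437 = (2202465918491/3812821263005)/4687437 = (2202465918491/3812821263005)*(1/4687437) = 2202465918491/17872359462596368185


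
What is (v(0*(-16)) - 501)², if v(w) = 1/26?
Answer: 169650625/676 ≈ 2.5096e+5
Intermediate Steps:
v(w) = 1/26
(v(0*(-16)) - 501)² = (1/26 - 501)² = (-13025/26)² = 169650625/676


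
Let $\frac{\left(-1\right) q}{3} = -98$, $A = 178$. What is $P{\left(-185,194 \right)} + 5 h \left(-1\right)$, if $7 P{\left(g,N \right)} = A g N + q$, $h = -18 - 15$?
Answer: $- \frac{6386971}{7} \approx -9.1242 \cdot 10^{5}$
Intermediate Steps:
$q = 294$ ($q = \left(-3\right) \left(-98\right) = 294$)
$h = -33$
$P{\left(g,N \right)} = 42 + \frac{178 N g}{7}$ ($P{\left(g,N \right)} = \frac{178 g N + 294}{7} = \frac{178 N g + 294}{7} = \frac{294 + 178 N g}{7} = 42 + \frac{178 N g}{7}$)
$P{\left(-185,194 \right)} + 5 h \left(-1\right) = \left(42 + \frac{178}{7} \cdot 194 \left(-185\right)\right) + 5 \left(-33\right) \left(-1\right) = \left(42 - \frac{6388420}{7}\right) - -165 = - \frac{6388126}{7} + 165 = - \frac{6386971}{7}$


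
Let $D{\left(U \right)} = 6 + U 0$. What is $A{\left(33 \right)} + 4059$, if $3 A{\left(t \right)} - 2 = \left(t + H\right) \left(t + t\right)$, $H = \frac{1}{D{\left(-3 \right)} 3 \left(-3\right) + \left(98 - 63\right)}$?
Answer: $\frac{272717}{57} \approx 4784.5$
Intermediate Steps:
$D{\left(U \right)} = 6$ ($D{\left(U \right)} = 6 + 0 = 6$)
$H = - \frac{1}{19}$ ($H = \frac{1}{6 \cdot 3 \left(-3\right) + \left(98 - 63\right)} = \frac{1}{18 \left(-3\right) + \left(98 - 63\right)} = \frac{1}{-54 + 35} = \frac{1}{-19} = - \frac{1}{19} \approx -0.052632$)
$A{\left(t \right)} = \frac{2}{3} + \frac{2 t \left(- \frac{1}{19} + t\right)}{3}$ ($A{\left(t \right)} = \frac{2}{3} + \frac{\left(t - \frac{1}{19}\right) \left(t + t\right)}{3} = \frac{2}{3} + \frac{\left(- \frac{1}{19} + t\right) 2 t}{3} = \frac{2}{3} + \frac{2 t \left(- \frac{1}{19} + t\right)}{3}$)
$A{\left(33 \right)} + 4059 = \left(\frac{2}{3} - \frac{22}{19} + \frac{2 \cdot 33^{2}}{3}\right) + 4059 = \left(\frac{2}{3} - \frac{22}{19} + \frac{2}{3} \cdot 1089\right) + 4059 = \left(\frac{2}{3} - \frac{22}{19} + 726\right) + 4059 = \frac{41354}{57} + 4059 = \frac{272717}{57}$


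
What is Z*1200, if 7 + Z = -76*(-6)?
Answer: 538800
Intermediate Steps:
Z = 449 (Z = -7 - 76*(-6) = -7 + 456 = 449)
Z*1200 = 449*1200 = 538800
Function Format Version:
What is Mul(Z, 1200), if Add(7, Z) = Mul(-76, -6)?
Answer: 538800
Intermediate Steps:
Z = 449 (Z = Add(-7, Mul(-76, -6)) = Add(-7, 456) = 449)
Mul(Z, 1200) = Mul(449, 1200) = 538800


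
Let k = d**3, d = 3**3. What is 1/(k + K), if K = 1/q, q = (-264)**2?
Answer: 69696/1371826369 ≈ 5.0805e-5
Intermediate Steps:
d = 27
q = 69696
k = 19683 (k = 27**3 = 19683)
K = 1/69696 ≈ 1.4348e-5
1/(k + K) = 1/(19683 + 1/69696) = 1/(1371826369/69696) = 69696/1371826369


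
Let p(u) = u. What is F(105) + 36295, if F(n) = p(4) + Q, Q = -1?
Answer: 36298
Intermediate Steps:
F(n) = 3 (F(n) = 4 - 1 = 3)
F(105) + 36295 = 3 + 36295 = 36298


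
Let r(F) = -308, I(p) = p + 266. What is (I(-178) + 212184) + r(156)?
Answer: 211964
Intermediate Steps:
I(p) = 266 + p
(I(-178) + 212184) + r(156) = ((266 - 178) + 212184) - 308 = (88 + 212184) - 308 = 212272 - 308 = 211964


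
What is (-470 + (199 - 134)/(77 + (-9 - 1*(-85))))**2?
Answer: 5161704025/23409 ≈ 2.2050e+5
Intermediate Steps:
(-470 + (199 - 134)/(77 + (-9 - 1*(-85))))**2 = (-470 + 65/(77 + (-9 + 85)))**2 = (-470 + 65/(77 + 76))**2 = (-470 + 65/153)**2 = (-71845/153)**2 = 5161704025/23409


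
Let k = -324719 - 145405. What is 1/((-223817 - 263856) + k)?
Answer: -1/957797 ≈ -1.0441e-6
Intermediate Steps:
k = -470124
1/((-223817 - 263856) + k) = 1/((-223817 - 263856) - 470124) = 1/(-487673 - 470124) = 1/(-957797) = -1/957797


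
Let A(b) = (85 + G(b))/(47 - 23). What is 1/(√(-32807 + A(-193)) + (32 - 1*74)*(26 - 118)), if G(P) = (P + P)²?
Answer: 92736/358970191 - 2*I*√3829722/358970191 ≈ 0.00025834 - 1.0903e-5*I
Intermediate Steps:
G(P) = 4*P² (G(P) = (2*P)² = 4*P²)
A(b) = 85/24 + b²/6 (A(b) = (85 + 4*b²)/(47 - 23) = (85 + 4*b²)/24 = (85 + 4*b²)*(1/24) = 85/24 + b²/6)
1/(√(-32807 + A(-193)) + (32 - 1*74)*(26 - 118)) = 1/(√(-32807 + (85/24 + (⅙)*(-193)²)) + (32 - 1*74)*(26 - 118)) = 1/(√(-32807 + (85/24 + (⅙)*37249)) + (32 - 74)*(-92)) = 1/(√(-32807 + (85/24 + 37249/6)) - 42*(-92)) = 1/(√(-32807 + 149081/24) + 3864) = 1/(√(-638287/24) + 3864) = 1/(I*√3829722/12 + 3864) = 1/(3864 + I*√3829722/12)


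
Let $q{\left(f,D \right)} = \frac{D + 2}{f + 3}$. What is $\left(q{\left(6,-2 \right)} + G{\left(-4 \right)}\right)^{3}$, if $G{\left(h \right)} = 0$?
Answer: $0$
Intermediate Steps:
$q{\left(f,D \right)} = \frac{2 + D}{3 + f}$
$\left(q{\left(6,-2 \right)} + G{\left(-4 \right)}\right)^{3} = \left(\frac{2 - 2}{3 + 6} + 0\right)^{3} = \left(\frac{1}{9} \cdot 0 + 0\right)^{3} = \left(0 + 0\right)^{3} = 0^{3} = 0$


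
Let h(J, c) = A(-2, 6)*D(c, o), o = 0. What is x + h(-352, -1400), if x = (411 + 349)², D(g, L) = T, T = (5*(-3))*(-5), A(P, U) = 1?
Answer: 577675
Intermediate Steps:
T = 75 (T = -15*(-5) = 75)
D(g, L) = 75
x = 577600 (x = 760² = 577600)
h(J, c) = 75 (h(J, c) = 1*75 = 75)
x + h(-352, -1400) = 577600 + 75 = 577675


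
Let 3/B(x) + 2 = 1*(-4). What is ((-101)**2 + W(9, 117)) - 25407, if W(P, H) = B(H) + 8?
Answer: -30397/2 ≈ -15199.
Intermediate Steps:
B(x) = -1/2 (B(x) = 3/(-2 + 1*(-4)) = 3/(-2 - 4) = 3/(-6) = 3*(-1/6) = -1/2)
W(P, H) = 15/2 (W(P, H) = -1/2 + 8 = 15/2)
((-101)**2 + W(9, 117)) - 25407 = ((-101)**2 + 15/2) - 25407 = (10201 + 15/2) - 25407 = 20417/2 - 25407 = -30397/2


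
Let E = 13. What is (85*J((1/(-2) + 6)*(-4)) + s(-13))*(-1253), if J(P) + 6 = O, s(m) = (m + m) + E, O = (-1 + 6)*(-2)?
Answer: 1720369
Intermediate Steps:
O = -10 (O = 5*(-2) = -10)
s(m) = 13 + 2*m (s(m) = (m + m) + 13 = 2*m + 13 = 13 + 2*m)
J(P) = -16 (J(P) = -6 - 10 = -16)
(85*J((1/(-2) + 6)*(-4)) + s(-13))*(-1253) = (85*(-16) + (13 + 2*(-13)))*(-1253) = (-1360 + (13 - 26))*(-1253) = (-1360 - 13)*(-1253) = -1373*(-1253) = 1720369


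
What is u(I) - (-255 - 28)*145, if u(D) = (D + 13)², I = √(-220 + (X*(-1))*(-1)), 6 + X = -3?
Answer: 40975 + 26*I*√229 ≈ 40975.0 + 393.45*I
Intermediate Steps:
X = -9 (X = -6 - 3 = -9)
I = I*√229 (I = √(-220 - 9*(-1)*(-1)) = √(-220 + 9*(-1)) = √(-220 - 9) = √(-229) = I*√229 ≈ 15.133*I)
u(D) = (13 + D)²
u(I) - (-255 - 28)*145 = (13 + I*√229)² - (-255 - 28)*145 = (13 + I*√229)² - (-283)*145 = (13 + I*√229)² - 1*(-41035) = (13 + I*√229)² + 41035 = 41035 + (13 + I*√229)²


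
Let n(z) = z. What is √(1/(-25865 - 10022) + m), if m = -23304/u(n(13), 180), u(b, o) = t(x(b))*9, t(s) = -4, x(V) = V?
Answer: √7503169733211/107661 ≈ 25.443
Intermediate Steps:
u(b, o) = -36 (u(b, o) = -4*9 = -36)
m = 1942/3 (m = -23304/(-36) = -23304*(-1/36) = 1942/3 ≈ 647.33)
√(1/(-25865 - 10022) + m) = √(1/(-25865 - 10022) + 1942/3) = √(1/(-35887) + 1942/3) = √(-1/35887 + 1942/3) = √(69692551/107661) = √7503169733211/107661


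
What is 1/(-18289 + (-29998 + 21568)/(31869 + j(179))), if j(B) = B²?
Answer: -6391/116885842 ≈ -5.4677e-5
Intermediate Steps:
1/(-18289 + (-29998 + 21568)/(31869 + j(179))) = 1/(-18289 + (-29998 + 21568)/(31869 + 179²)) = 1/(-18289 - 8430/(31869 + 32041)) = 1/(-18289 - 8430/63910) = 1/(-18289 - 8430*1/63910) = 1/(-18289 - 843/6391) = 1/(-116885842/6391) = -6391/116885842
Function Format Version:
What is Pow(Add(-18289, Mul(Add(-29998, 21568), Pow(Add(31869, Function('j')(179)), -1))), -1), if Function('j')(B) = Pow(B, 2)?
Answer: Rational(-6391, 116885842) ≈ -5.4677e-5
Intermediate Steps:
Pow(Add(-18289, Mul(Add(-29998, 21568), Pow(Add(31869, Function('j')(179)), -1))), -1) = Pow(Add(-18289, Mul(Add(-29998, 21568), Pow(Add(31869, Pow(179, 2)), -1))), -1) = Pow(Add(-18289, Mul(-8430, Pow(Add(31869, 32041), -1))), -1) = Pow(Add(-18289, Mul(-8430, Pow(63910, -1))), -1) = Pow(Add(-18289, Mul(-8430, Rational(1, 63910))), -1) = Pow(Add(-18289, Rational(-843, 6391)), -1) = Pow(Rational(-116885842, 6391), -1) = Rational(-6391, 116885842)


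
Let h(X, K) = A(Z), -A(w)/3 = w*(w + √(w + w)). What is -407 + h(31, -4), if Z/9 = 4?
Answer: -4295 - 648*√2 ≈ -5211.4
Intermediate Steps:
Z = 36 (Z = 9*4 = 36)
A(w) = -3*w*(w + √2*√w) (A(w) = -3*w*(w + √(w + w)) = -3*w*(w + √(2*w)) = -3*w*(w + √2*√w))
h(X, K) = -3888 - 648*√2 (h(X, K) = -3*36² - 3*√2*36^(3/2) = -3*1296 - 3*√2*216 = -3888 - 648*√2)
-407 + h(31, -4) = -407 + (-3888 - 648*√2) = -4295 - 648*√2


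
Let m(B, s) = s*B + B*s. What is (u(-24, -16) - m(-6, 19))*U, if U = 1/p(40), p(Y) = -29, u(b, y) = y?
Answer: -212/29 ≈ -7.3103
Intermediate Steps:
m(B, s) = 2*B*s (m(B, s) = B*s + B*s = 2*B*s)
U = -1/29 (U = 1/(-29) = -1/29 ≈ -0.034483)
(u(-24, -16) - m(-6, 19))*U = (-16 - 2*(-6)*19)*(-1/29) = (-16 - 1*(-228))*(-1/29) = (-16 + 228)*(-1/29) = 212*(-1/29) = -212/29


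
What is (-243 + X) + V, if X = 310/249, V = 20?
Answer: -55217/249 ≈ -221.75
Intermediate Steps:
X = 310/249 (X = 310*(1/249) = 310/249 ≈ 1.2450)
(-243 + X) + V = (-243 + 310/249) + 20 = -60197/249 + 20 = -55217/249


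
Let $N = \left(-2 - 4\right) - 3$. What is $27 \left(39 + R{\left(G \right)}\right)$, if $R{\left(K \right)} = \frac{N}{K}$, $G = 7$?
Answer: $\frac{7128}{7} \approx 1018.3$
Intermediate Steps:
$N = -9$ ($N = -6 - 3 = -9$)
$R{\left(K \right)} = - \frac{9}{K}$
$27 \left(39 + R{\left(G \right)}\right) = 27 \left(39 - \frac{9}{7}\right) = 27 \cdot \frac{264}{7} = \frac{7128}{7}$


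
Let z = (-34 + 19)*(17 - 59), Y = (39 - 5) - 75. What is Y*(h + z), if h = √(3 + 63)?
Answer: -25830 - 41*√66 ≈ -26163.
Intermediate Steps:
Y = -41 (Y = 34 - 75 = -41)
z = 630 (z = -15*(-42) = 630)
h = √66 ≈ 8.1240
Y*(h + z) = -41*(√66 + 630) = -41*(630 + √66) = -25830 - 41*√66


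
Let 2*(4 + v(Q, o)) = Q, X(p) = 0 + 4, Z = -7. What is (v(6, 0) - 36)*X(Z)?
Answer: -148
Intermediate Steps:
X(p) = 4
v(Q, o) = -4 + Q/2
(v(6, 0) - 36)*X(Z) = ((-4 + (1/2)*6) - 36)*4 = ((-4 + 3) - 36)*4 = (-1 - 36)*4 = -37*4 = -148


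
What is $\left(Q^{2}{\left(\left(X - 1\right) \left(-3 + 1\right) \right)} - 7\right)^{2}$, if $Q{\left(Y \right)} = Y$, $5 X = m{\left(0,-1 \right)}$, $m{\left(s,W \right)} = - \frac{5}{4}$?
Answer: $\frac{9}{16} \approx 0.5625$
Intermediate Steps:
$m{\left(s,W \right)} = - \frac{5}{4}$ ($m{\left(s,W \right)} = \left(-5\right) \frac{1}{4} = - \frac{5}{4}$)
$X = - \frac{1}{4}$ ($X = \frac{1}{5} \left(- \frac{5}{4}\right) = - \frac{1}{4} \approx -0.25$)
$\left(Q^{2}{\left(\left(X - 1\right) \left(-3 + 1\right) \right)} - 7\right)^{2} = \left(\left(\left(- \frac{1}{4} - 1\right) \left(-3 + 1\right)\right)^{2} - 7\right)^{2} = \left(\left(\left(- \frac{5}{4}\right) \left(-2\right)\right)^{2} - 7\right)^{2} = \left(\left(\frac{5}{2}\right)^{2} - 7\right)^{2} = \left(\frac{25}{4} - 7\right)^{2} = \left(- \frac{3}{4}\right)^{2} = \frac{9}{16}$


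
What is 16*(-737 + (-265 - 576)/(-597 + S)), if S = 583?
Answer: -75816/7 ≈ -10831.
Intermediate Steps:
16*(-737 + (-265 - 576)/(-597 + S)) = 16*(-737 + (-265 - 576)/(-597 + 583)) = 16*(-737 - 841/(-14)) = 16*(-737 - 841*(-1/14)) = 16*(-737 + 841/14) = 16*(-9477/14) = -75816/7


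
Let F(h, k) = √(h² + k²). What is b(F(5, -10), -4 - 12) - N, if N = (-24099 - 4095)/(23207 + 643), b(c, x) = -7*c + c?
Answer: 4699/3975 - 30*√5 ≈ -65.900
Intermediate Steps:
b(c, x) = -6*c
N = -4699/3975 (N = -28194/23850 = -28194*1/23850 = -4699/3975 ≈ -1.1821)
b(F(5, -10), -4 - 12) - N = -6*√(5² + (-10)²) - 1*(-4699/3975) = -6*√(25 + 100) + 4699/3975 = -30*√5 + 4699/3975 = 4699/3975 - 30*√5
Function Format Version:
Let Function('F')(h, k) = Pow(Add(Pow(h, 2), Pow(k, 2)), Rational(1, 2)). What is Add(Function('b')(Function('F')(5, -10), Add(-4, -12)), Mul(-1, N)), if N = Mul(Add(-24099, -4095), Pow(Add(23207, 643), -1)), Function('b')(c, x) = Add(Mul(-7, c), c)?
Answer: Add(Rational(4699, 3975), Mul(-30, Pow(5, Rational(1, 2)))) ≈ -65.900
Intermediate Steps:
Function('b')(c, x) = Mul(-6, c)
N = Rational(-4699, 3975) (N = Mul(-28194, Pow(23850, -1)) = Mul(-28194, Rational(1, 23850)) = Rational(-4699, 3975) ≈ -1.1821)
Add(Function('b')(Function('F')(5, -10), Add(-4, -12)), Mul(-1, N)) = Add(Mul(-6, Pow(Add(Pow(5, 2), Pow(-10, 2)), Rational(1, 2))), Mul(-1, Rational(-4699, 3975))) = Add(Mul(-6, Pow(Add(25, 100), Rational(1, 2))), Rational(4699, 3975)) = Add(Mul(-6, Pow(125, Rational(1, 2))), Rational(4699, 3975)) = Add(Mul(-6, Mul(5, Pow(5, Rational(1, 2)))), Rational(4699, 3975)) = Add(Mul(-30, Pow(5, Rational(1, 2))), Rational(4699, 3975)) = Add(Rational(4699, 3975), Mul(-30, Pow(5, Rational(1, 2))))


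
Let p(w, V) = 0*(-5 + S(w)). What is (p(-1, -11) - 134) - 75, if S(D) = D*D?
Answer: -209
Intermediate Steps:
S(D) = D**2
p(w, V) = 0 (p(w, V) = 0*(-5 + w**2) = 0)
(p(-1, -11) - 134) - 75 = (0 - 134) - 75 = -134 - 75 = -209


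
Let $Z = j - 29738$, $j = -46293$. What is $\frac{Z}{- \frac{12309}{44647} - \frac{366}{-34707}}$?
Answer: $\frac{39271619023433}{136955887} \approx 2.8675 \cdot 10^{5}$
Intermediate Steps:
$Z = -76031$ ($Z = -46293 - 29738 = -76031$)
$\frac{Z}{- \frac{12309}{44647} - \frac{366}{-34707}} = - \frac{76031}{- \frac{12309}{44647} - \frac{366}{-34707}} = - \frac{76031}{\left(-12309\right) \frac{1}{44647} - - \frac{122}{11569}} = - \frac{76031}{- \frac{12309}{44647} + \frac{122}{11569}} = - \frac{76031}{- \frac{136955887}{516521143}} = \left(-76031\right) \left(- \frac{516521143}{136955887}\right) = \frac{39271619023433}{136955887}$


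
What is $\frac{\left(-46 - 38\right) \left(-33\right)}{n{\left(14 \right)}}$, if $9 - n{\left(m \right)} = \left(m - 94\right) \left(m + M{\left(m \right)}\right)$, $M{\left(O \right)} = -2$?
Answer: $\frac{924}{323} \approx 2.8607$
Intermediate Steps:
$n{\left(m \right)} = 9 - \left(-94 + m\right) \left(-2 + m\right)$ ($n{\left(m \right)} = 9 - \left(m - 94\right) \left(m - 2\right) = 9 - \left(-94 + m\right) \left(-2 + m\right)$)
$\frac{\left(-46 - 38\right) \left(-33\right)}{n{\left(14 \right)}} = \frac{\left(-46 - 38\right) \left(-33\right)}{-179 - 14^{2} + 96 \cdot 14} = \frac{\left(-84\right) \left(-33\right)}{-179 - 196 + 1344} = \frac{2772}{-179 - 196 + 1344} = \frac{2772}{969} = 2772 \cdot \frac{1}{969} = \frac{924}{323}$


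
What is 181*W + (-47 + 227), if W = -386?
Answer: -69686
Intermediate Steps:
181*W + (-47 + 227) = 181*(-386) + (-47 + 227) = -69866 + 180 = -69686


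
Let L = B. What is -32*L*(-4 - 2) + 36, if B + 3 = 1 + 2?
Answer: 36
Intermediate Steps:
B = 0 (B = -3 + (1 + 2) = -3 + 3 = 0)
L = 0
-32*L*(-4 - 2) + 36 = -0*(-4 - 2) + 36 = -0*(-6) + 36 = -32*0 + 36 = 0 + 36 = 36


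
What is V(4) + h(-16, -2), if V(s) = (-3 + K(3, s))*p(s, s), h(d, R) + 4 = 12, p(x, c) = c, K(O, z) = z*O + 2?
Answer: 52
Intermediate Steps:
K(O, z) = 2 + O*z (K(O, z) = O*z + 2 = 2 + O*z)
h(d, R) = 8 (h(d, R) = -4 + 12 = 8)
V(s) = s*(-1 + 3*s) (V(s) = (-3 + (2 + 3*s))*s = (-1 + 3*s)*s = s*(-1 + 3*s))
V(4) + h(-16, -2) = 4*(-1 + 3*4) + 8 = 4*(-1 + 12) + 8 = 4*11 + 8 = 44 + 8 = 52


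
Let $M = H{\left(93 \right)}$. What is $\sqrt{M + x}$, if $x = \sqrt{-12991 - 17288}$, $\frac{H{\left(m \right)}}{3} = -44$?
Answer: $\sqrt{-132 + i \sqrt{30279}} \approx 6.5731 + 13.237 i$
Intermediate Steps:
$H{\left(m \right)} = -132$ ($H{\left(m \right)} = 3 \left(-44\right) = -132$)
$x = i \sqrt{30279}$ ($x = \sqrt{-30279} = i \sqrt{30279} \approx 174.01 i$)
$M = -132$
$\sqrt{M + x} = \sqrt{-132 + i \sqrt{30279}}$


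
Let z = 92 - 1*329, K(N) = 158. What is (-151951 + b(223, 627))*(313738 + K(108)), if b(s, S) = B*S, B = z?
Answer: -94341442800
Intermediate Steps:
z = -237 (z = 92 - 329 = -237)
B = -237
b(s, S) = -237*S
(-151951 + b(223, 627))*(313738 + K(108)) = (-151951 - 237*627)*(313738 + 158) = (-151951 - 148599)*313896 = -300550*313896 = -94341442800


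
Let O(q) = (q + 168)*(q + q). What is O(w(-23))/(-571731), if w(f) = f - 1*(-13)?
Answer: 3160/571731 ≈ 0.0055271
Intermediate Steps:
w(f) = 13 + f (w(f) = f + 13 = 13 + f)
O(q) = 2*q*(168 + q) (O(q) = (168 + q)*(2*q) = 2*q*(168 + q))
O(w(-23))/(-571731) = (2*(13 - 23)*(168 + (13 - 23)))/(-571731) = (2*(-10)*(168 - 10))*(-1/571731) = (2*(-10)*158)*(-1/571731) = -3160*(-1/571731) = 3160/571731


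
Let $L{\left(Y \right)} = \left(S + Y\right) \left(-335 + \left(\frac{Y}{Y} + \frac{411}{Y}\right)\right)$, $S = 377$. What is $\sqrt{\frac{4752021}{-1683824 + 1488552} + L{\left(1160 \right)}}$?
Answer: $\frac{i \sqrt{30554836891222105}}{244090} \approx 716.13 i$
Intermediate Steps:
$L{\left(Y \right)} = \left(-334 + \frac{411}{Y}\right) \left(377 + Y\right)$ ($L{\left(Y \right)} = \left(377 + Y\right) \left(-335 + \left(\frac{Y}{Y} + \frac{411}{Y}\right)\right) = \left(377 + Y\right) \left(-335 + \left(1 + \frac{411}{Y}\right)\right) = \left(377 + Y\right) \left(-334 + \frac{411}{Y}\right) = \left(-334 + \frac{411}{Y}\right) \left(377 + Y\right)$)
$\sqrt{\frac{4752021}{-1683824 + 1488552} + L{\left(1160 \right)}} = \sqrt{\frac{4752021}{-1683824 + 1488552} - \left(512947 - \frac{5343}{40}\right)} = \sqrt{\frac{4752021}{-195272} - \frac{20512537}{40}} = \sqrt{4752021 \left(- \frac{1}{195272}\right) - \frac{20512537}{40}} = \sqrt{- \frac{4752021}{195272} - \frac{20512537}{40}} = \sqrt{- \frac{250357137869}{488180}} = \frac{i \sqrt{30554836891222105}}{244090}$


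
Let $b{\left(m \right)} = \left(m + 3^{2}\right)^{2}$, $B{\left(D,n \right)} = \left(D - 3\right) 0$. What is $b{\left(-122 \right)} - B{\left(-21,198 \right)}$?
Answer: $12769$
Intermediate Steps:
$B{\left(D,n \right)} = 0$ ($B{\left(D,n \right)} = \left(-3 + D\right) 0 = 0$)
$b{\left(m \right)} = \left(9 + m\right)^{2}$ ($b{\left(m \right)} = \left(m + 9\right)^{2} = \left(9 + m\right)^{2}$)
$b{\left(-122 \right)} - B{\left(-21,198 \right)} = \left(9 - 122\right)^{2} - 0 = \left(-113\right)^{2} + 0 = 12769 + 0 = 12769$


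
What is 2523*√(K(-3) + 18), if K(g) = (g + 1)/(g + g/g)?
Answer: 2523*√19 ≈ 10998.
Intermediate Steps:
K(g) = 1 (K(g) = (1 + g)/(g + 1) = (1 + g)/(1 + g) = 1)
2523*√(K(-3) + 18) = 2523*√(1 + 18) = 2523*√19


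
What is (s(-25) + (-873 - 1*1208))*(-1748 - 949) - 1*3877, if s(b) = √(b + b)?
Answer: 5608580 - 13485*I*√2 ≈ 5.6086e+6 - 19071.0*I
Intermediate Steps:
s(b) = √2*√b (s(b) = √(2*b) = √2*√b)
(s(-25) + (-873 - 1*1208))*(-1748 - 949) - 1*3877 = (√2*√(-25) + (-873 - 1*1208))*(-1748 - 949) - 1*3877 = (√2*(5*I) + (-873 - 1208))*(-2697) - 3877 = (5*I*√2 - 2081)*(-2697) - 3877 = (-2081 + 5*I*√2)*(-2697) - 3877 = (5612457 - 13485*I*√2) - 3877 = 5608580 - 13485*I*√2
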